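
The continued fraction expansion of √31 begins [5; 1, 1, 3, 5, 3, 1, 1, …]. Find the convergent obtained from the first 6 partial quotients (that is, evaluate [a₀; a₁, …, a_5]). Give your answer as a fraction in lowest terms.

Compute successive convergents:
a_0 = 5: 5/1
a_1 = 1: 6/1
a_2 = 1: 11/2
a_3 = 3: 39/7
a_4 = 5: 206/37
a_5 = 3: 657/118

657/118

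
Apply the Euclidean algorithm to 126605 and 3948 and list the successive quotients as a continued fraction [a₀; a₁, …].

[32; 14, 1, 2, 10, 1, 7]

Run the Euclidean algorithm, recording each quotient:
126605 ÷ 3948 → quotient 32, remainder 269
3948 ÷ 269 → quotient 14, remainder 182
269 ÷ 182 → quotient 1, remainder 87
182 ÷ 87 → quotient 2, remainder 8
87 ÷ 8 → quotient 10, remainder 7
8 ÷ 7 → quotient 1, remainder 1
7 ÷ 1 → quotient 7, remainder 0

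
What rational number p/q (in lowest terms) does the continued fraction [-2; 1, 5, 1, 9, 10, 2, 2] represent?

Starting at the tail and folding back:
Start with 2.
2 + 1/(2/1) = 2 + 1/2 = 5/2
10 + 1/(5/2) = 10 + 2/5 = 52/5
9 + 1/(52/5) = 9 + 5/52 = 473/52
1 + 1/(473/52) = 1 + 52/473 = 525/473
5 + 1/(525/473) = 5 + 473/525 = 3098/525
1 + 1/(3098/525) = 1 + 525/3098 = 3623/3098
-2 + 1/(3623/3098) = -2 + 3098/3623 = -4148/3623

-4148/3623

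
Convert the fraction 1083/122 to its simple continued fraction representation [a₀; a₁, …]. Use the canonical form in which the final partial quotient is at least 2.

⌊1083/122⌋ = 8, remainder 107
⌊122/107⌋ = 1, remainder 15
⌊107/15⌋ = 7, remainder 2
⌊15/2⌋ = 7, remainder 1
⌊2/1⌋ = 2, remainder 0

[8; 1, 7, 7, 2]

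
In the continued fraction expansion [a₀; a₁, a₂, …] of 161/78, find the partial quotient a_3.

⌊161/78⌋ = 2, remainder 5
⌊78/5⌋ = 15, remainder 3
⌊5/3⌋ = 1, remainder 2
⌊3/2⌋ = 1, remainder 1

1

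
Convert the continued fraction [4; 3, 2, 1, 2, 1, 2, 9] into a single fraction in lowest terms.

4065/946

a_0 = 4: 4/1
a_1 = 3: 13/3
a_2 = 2: 30/7
a_3 = 1: 43/10
a_4 = 2: 116/27
a_5 = 1: 159/37
a_6 = 2: 434/101
a_7 = 9: 4065/946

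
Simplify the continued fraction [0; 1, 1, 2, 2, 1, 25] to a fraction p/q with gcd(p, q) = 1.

257/437

Work from the innermost term outward:
Start with 25.
1 + 1/(25/1) = 1 + 1/25 = 26/25
2 + 1/(26/25) = 2 + 25/26 = 77/26
2 + 1/(77/26) = 2 + 26/77 = 180/77
1 + 1/(180/77) = 1 + 77/180 = 257/180
1 + 1/(257/180) = 1 + 180/257 = 437/257
0 + 1/(437/257) = 0 + 257/437 = 257/437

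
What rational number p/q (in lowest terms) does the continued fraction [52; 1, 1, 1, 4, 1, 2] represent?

Work from the innermost term outward:
Start with 2.
1 + 1/(2/1) = 1 + 1/2 = 3/2
4 + 1/(3/2) = 4 + 2/3 = 14/3
1 + 1/(14/3) = 1 + 3/14 = 17/14
1 + 1/(17/14) = 1 + 14/17 = 31/17
1 + 1/(31/17) = 1 + 17/31 = 48/31
52 + 1/(48/31) = 52 + 31/48 = 2527/48

2527/48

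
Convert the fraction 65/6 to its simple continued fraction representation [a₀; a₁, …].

[10; 1, 5]

65 ÷ 6 → quotient 10, remainder 5
6 ÷ 5 → quotient 1, remainder 1
5 ÷ 1 → quotient 5, remainder 0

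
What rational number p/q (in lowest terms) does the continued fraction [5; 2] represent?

Start with 2.
5 + 1/(2/1) = 5 + 1/2 = 11/2

11/2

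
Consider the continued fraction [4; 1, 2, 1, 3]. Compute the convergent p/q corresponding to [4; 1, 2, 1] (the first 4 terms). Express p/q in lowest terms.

19/4

Build up convergents one term at a time:
a_0 = 4: 4/1
a_1 = 1: 5/1
a_2 = 2: 14/3
a_3 = 1: 19/4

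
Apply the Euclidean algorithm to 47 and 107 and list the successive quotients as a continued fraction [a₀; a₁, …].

Repeatedly divide and take the remainder:
⌊47/107⌋ = 0, remainder 47
⌊107/47⌋ = 2, remainder 13
⌊47/13⌋ = 3, remainder 8
⌊13/8⌋ = 1, remainder 5
⌊8/5⌋ = 1, remainder 3
⌊5/3⌋ = 1, remainder 2
⌊3/2⌋ = 1, remainder 1
⌊2/1⌋ = 2, remainder 0

[0; 2, 3, 1, 1, 1, 1, 2]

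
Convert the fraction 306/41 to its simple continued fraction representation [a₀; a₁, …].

[7; 2, 6, 3]

Repeatedly divide and take the remainder:
306 = 7·41 + 19, so a_0 = 7
41 = 2·19 + 3, so a_1 = 2
19 = 6·3 + 1, so a_2 = 6
3 = 3·1 + 0, so a_3 = 3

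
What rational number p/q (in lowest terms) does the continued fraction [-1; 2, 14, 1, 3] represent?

-63/122

a_0 = -1: -1/1
a_1 = 2: -1/2
a_2 = 14: -15/29
a_3 = 1: -16/31
a_4 = 3: -63/122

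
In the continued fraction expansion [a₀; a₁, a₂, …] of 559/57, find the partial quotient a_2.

4

559 ÷ 57 → quotient 9, remainder 46
57 ÷ 46 → quotient 1, remainder 11
46 ÷ 11 → quotient 4, remainder 2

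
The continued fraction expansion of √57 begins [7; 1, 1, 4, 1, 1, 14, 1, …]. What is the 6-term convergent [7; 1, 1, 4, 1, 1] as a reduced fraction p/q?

151/20

Start with 1.
1 + 1/(1/1) = 1 + 1/1 = 2/1
4 + 1/(2/1) = 4 + 1/2 = 9/2
1 + 1/(9/2) = 1 + 2/9 = 11/9
1 + 1/(11/9) = 1 + 9/11 = 20/11
7 + 1/(20/11) = 7 + 11/20 = 151/20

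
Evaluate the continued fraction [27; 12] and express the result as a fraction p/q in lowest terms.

325/12

Start with 12.
27 + 1/(12/1) = 27 + 1/12 = 325/12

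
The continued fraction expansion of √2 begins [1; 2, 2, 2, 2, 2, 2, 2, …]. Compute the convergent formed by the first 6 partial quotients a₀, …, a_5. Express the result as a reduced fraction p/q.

99/70

Build up convergents one term at a time:
a_0 = 1: 1/1
a_1 = 2: 3/2
a_2 = 2: 7/5
a_3 = 2: 17/12
a_4 = 2: 41/29
a_5 = 2: 99/70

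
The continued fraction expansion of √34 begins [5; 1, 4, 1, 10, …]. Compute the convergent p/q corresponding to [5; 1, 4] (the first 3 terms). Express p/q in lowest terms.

29/5

Start with 4.
1 + 1/(4/1) = 1 + 1/4 = 5/4
5 + 1/(5/4) = 5 + 4/5 = 29/5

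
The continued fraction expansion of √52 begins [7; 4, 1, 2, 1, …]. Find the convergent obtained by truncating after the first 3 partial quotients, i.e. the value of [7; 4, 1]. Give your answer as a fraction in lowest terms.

36/5

a_0 = 7: 7/1
a_1 = 4: 29/4
a_2 = 1: 36/5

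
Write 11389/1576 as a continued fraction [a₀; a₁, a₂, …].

[7; 4, 2, 2, 2, 2, 1, 8]

Run the Euclidean algorithm, recording each quotient:
⌊11389/1576⌋ = 7, remainder 357
⌊1576/357⌋ = 4, remainder 148
⌊357/148⌋ = 2, remainder 61
⌊148/61⌋ = 2, remainder 26
⌊61/26⌋ = 2, remainder 9
⌊26/9⌋ = 2, remainder 8
⌊9/8⌋ = 1, remainder 1
⌊8/1⌋ = 8, remainder 0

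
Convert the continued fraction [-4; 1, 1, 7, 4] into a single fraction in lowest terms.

-215/62

a_0 = -4: -4/1
a_1 = 1: -3/1
a_2 = 1: -7/2
a_3 = 7: -52/15
a_4 = 4: -215/62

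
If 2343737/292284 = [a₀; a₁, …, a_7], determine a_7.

Run the Euclidean algorithm, recording each quotient:
2343737 ÷ 292284 → quotient 8, remainder 5465
292284 ÷ 5465 → quotient 53, remainder 2639
5465 ÷ 2639 → quotient 2, remainder 187
2639 ÷ 187 → quotient 14, remainder 21
187 ÷ 21 → quotient 8, remainder 19
21 ÷ 19 → quotient 1, remainder 2
19 ÷ 2 → quotient 9, remainder 1
2 ÷ 1 → quotient 2, remainder 0

2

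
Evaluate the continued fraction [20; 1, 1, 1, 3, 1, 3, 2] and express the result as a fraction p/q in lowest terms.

2477/120

a_0 = 20: 20/1
a_1 = 1: 21/1
a_2 = 1: 41/2
a_3 = 1: 62/3
a_4 = 3: 227/11
a_5 = 1: 289/14
a_6 = 3: 1094/53
a_7 = 2: 2477/120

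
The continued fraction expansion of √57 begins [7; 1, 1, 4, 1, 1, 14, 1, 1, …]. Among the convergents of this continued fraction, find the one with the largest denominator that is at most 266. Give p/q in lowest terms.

151/20

a_0 = 7: 7/1  (≤ bound)
a_1 = 1: 8/1  (≤ bound)
a_2 = 1: 15/2  (≤ bound)
a_3 = 4: 68/9  (≤ bound)
a_4 = 1: 83/11  (≤ bound)
a_5 = 1: 151/20  (≤ bound)
a_6 = 14: 2197/291  (> 266, stop)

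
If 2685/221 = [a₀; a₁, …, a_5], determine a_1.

Run the Euclidean algorithm, recording each quotient:
⌊2685/221⌋ = 12, remainder 33
⌊221/33⌋ = 6, remainder 23

6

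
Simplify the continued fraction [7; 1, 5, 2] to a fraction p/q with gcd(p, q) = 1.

Build up convergents one term at a time:
a_0 = 7: 7/1
a_1 = 1: 8/1
a_2 = 5: 47/6
a_3 = 2: 102/13

102/13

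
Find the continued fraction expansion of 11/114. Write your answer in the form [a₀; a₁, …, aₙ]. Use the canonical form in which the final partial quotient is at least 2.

11 = 0·114 + 11, so a_0 = 0
114 = 10·11 + 4, so a_1 = 10
11 = 2·4 + 3, so a_2 = 2
4 = 1·3 + 1, so a_3 = 1
3 = 3·1 + 0, so a_4 = 3

[0; 10, 2, 1, 3]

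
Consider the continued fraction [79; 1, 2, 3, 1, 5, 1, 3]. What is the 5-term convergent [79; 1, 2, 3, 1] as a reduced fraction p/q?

1036/13

Start with 1.
3 + 1/(1/1) = 3 + 1/1 = 4/1
2 + 1/(4/1) = 2 + 1/4 = 9/4
1 + 1/(9/4) = 1 + 4/9 = 13/9
79 + 1/(13/9) = 79 + 9/13 = 1036/13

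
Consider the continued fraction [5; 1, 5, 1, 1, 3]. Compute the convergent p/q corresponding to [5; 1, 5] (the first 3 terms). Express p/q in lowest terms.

35/6

a_0 = 5: 5/1
a_1 = 1: 6/1
a_2 = 5: 35/6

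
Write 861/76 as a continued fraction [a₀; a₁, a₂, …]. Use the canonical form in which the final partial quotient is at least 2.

[11; 3, 25]

Run the Euclidean algorithm, recording each quotient:
⌊861/76⌋ = 11, remainder 25
⌊76/25⌋ = 3, remainder 1
⌊25/1⌋ = 25, remainder 0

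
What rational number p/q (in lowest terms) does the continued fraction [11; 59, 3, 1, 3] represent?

Work from the innermost term outward:
Start with 3.
1 + 1/(3/1) = 1 + 1/3 = 4/3
3 + 1/(4/3) = 3 + 3/4 = 15/4
59 + 1/(15/4) = 59 + 4/15 = 889/15
11 + 1/(889/15) = 11 + 15/889 = 9794/889

9794/889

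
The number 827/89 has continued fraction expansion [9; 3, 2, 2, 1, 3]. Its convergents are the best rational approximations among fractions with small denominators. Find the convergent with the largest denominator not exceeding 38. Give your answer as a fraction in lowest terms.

a_0 = 9: 9/1  (≤ bound)
a_1 = 3: 28/3  (≤ bound)
a_2 = 2: 65/7  (≤ bound)
a_3 = 2: 158/17  (≤ bound)
a_4 = 1: 223/24  (≤ bound)
a_5 = 3: 827/89  (> 38, stop)

223/24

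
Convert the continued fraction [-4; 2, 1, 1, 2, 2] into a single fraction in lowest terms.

a_0 = -4: -4/1
a_1 = 2: -7/2
a_2 = 1: -11/3
a_3 = 1: -18/5
a_4 = 2: -47/13
a_5 = 2: -112/31

-112/31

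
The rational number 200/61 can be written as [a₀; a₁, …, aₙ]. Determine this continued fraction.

Repeatedly divide and take the remainder:
⌊200/61⌋ = 3, remainder 17
⌊61/17⌋ = 3, remainder 10
⌊17/10⌋ = 1, remainder 7
⌊10/7⌋ = 1, remainder 3
⌊7/3⌋ = 2, remainder 1
⌊3/1⌋ = 3, remainder 0

[3; 3, 1, 1, 2, 3]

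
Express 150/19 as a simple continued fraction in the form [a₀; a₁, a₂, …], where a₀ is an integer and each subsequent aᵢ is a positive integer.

[7; 1, 8, 2]

⌊150/19⌋ = 7, remainder 17
⌊19/17⌋ = 1, remainder 2
⌊17/2⌋ = 8, remainder 1
⌊2/1⌋ = 2, remainder 0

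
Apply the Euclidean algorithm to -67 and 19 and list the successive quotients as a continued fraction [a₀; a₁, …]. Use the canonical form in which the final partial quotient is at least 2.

[-4; 2, 9]

-67 = -4·19 + 9, so a_0 = -4
19 = 2·9 + 1, so a_1 = 2
9 = 9·1 + 0, so a_2 = 9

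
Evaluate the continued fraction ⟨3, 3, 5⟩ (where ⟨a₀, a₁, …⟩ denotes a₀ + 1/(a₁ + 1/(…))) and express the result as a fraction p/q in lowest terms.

53/16

Collapse the nested fraction from the inside out:
Start with 5.
3 + 1/(5/1) = 3 + 1/5 = 16/5
3 + 1/(16/5) = 3 + 5/16 = 53/16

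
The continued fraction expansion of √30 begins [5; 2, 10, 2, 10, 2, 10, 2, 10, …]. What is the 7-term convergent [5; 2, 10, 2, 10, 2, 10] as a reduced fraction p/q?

55435/10121

Start with 10.
2 + 1/(10/1) = 2 + 1/10 = 21/10
10 + 1/(21/10) = 10 + 10/21 = 220/21
2 + 1/(220/21) = 2 + 21/220 = 461/220
10 + 1/(461/220) = 10 + 220/461 = 4830/461
2 + 1/(4830/461) = 2 + 461/4830 = 10121/4830
5 + 1/(10121/4830) = 5 + 4830/10121 = 55435/10121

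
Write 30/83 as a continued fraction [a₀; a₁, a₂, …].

[0; 2, 1, 3, 3, 2]

30 ÷ 83 → quotient 0, remainder 30
83 ÷ 30 → quotient 2, remainder 23
30 ÷ 23 → quotient 1, remainder 7
23 ÷ 7 → quotient 3, remainder 2
7 ÷ 2 → quotient 3, remainder 1
2 ÷ 1 → quotient 2, remainder 0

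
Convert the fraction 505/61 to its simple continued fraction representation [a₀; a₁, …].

[8; 3, 1, 1, 2, 3]

⌊505/61⌋ = 8, remainder 17
⌊61/17⌋ = 3, remainder 10
⌊17/10⌋ = 1, remainder 7
⌊10/7⌋ = 1, remainder 3
⌊7/3⌋ = 2, remainder 1
⌊3/1⌋ = 3, remainder 0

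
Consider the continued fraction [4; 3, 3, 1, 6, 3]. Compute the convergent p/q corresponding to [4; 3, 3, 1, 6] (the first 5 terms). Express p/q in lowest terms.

Starting at the tail and folding back:
Start with 6.
1 + 1/(6/1) = 1 + 1/6 = 7/6
3 + 1/(7/6) = 3 + 6/7 = 27/7
3 + 1/(27/7) = 3 + 7/27 = 88/27
4 + 1/(88/27) = 4 + 27/88 = 379/88

379/88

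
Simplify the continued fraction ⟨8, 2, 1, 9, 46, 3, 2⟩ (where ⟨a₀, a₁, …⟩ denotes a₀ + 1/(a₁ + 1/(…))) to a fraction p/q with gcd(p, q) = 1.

78583/9417

Start with 2.
3 + 1/(2/1) = 3 + 1/2 = 7/2
46 + 1/(7/2) = 46 + 2/7 = 324/7
9 + 1/(324/7) = 9 + 7/324 = 2923/324
1 + 1/(2923/324) = 1 + 324/2923 = 3247/2923
2 + 1/(3247/2923) = 2 + 2923/3247 = 9417/3247
8 + 1/(9417/3247) = 8 + 3247/9417 = 78583/9417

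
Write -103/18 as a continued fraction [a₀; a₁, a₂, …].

-103 ÷ 18 → quotient -6, remainder 5
18 ÷ 5 → quotient 3, remainder 3
5 ÷ 3 → quotient 1, remainder 2
3 ÷ 2 → quotient 1, remainder 1
2 ÷ 1 → quotient 2, remainder 0

[-6; 3, 1, 1, 2]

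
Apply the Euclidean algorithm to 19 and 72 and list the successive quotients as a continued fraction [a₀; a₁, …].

[0; 3, 1, 3, 1, 3]

⌊19/72⌋ = 0, remainder 19
⌊72/19⌋ = 3, remainder 15
⌊19/15⌋ = 1, remainder 4
⌊15/4⌋ = 3, remainder 3
⌊4/3⌋ = 1, remainder 1
⌊3/1⌋ = 3, remainder 0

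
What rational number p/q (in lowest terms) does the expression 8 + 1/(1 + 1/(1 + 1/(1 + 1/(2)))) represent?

a_0 = 8: 8/1
a_1 = 1: 9/1
a_2 = 1: 17/2
a_3 = 1: 26/3
a_4 = 2: 69/8

69/8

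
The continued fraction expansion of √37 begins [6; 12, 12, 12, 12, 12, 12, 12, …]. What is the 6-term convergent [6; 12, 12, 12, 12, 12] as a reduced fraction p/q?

Use the convergent recurrence hₖ = aₖ·hₖ₋₁ + hₖ₋₂ (and likewise for the denominators kₖ):
a_0 = 6: 6/1
a_1 = 12: 73/12
a_2 = 12: 882/145
a_3 = 12: 10657/1752
a_4 = 12: 128766/21169
a_5 = 12: 1555849/255780

1555849/255780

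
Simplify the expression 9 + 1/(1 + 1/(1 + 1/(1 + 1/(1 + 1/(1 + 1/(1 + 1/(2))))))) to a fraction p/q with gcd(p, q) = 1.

a_0 = 9: 9/1
a_1 = 1: 10/1
a_2 = 1: 19/2
a_3 = 1: 29/3
a_4 = 1: 48/5
a_5 = 1: 77/8
a_6 = 1: 125/13
a_7 = 2: 327/34

327/34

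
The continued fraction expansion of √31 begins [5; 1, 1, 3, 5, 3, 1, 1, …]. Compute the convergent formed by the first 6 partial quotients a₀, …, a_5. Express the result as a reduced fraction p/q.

657/118

a_0 = 5: 5/1
a_1 = 1: 6/1
a_2 = 1: 11/2
a_3 = 3: 39/7
a_4 = 5: 206/37
a_5 = 3: 657/118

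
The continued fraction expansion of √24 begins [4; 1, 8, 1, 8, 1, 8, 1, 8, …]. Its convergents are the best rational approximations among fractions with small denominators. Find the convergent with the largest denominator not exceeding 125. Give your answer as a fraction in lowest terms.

List convergents until the denominator exceeds the bound:
a_0 = 4: 4/1  (≤ bound)
a_1 = 1: 5/1  (≤ bound)
a_2 = 8: 44/9  (≤ bound)
a_3 = 1: 49/10  (≤ bound)
a_4 = 8: 436/89  (≤ bound)
a_5 = 1: 485/99  (≤ bound)
a_6 = 8: 4316/881  (> 125, stop)

485/99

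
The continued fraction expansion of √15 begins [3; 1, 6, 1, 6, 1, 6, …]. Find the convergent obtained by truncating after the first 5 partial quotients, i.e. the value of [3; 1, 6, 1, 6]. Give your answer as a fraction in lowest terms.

Collapse the nested fraction from the inside out:
Start with 6.
1 + 1/(6/1) = 1 + 1/6 = 7/6
6 + 1/(7/6) = 6 + 6/7 = 48/7
1 + 1/(48/7) = 1 + 7/48 = 55/48
3 + 1/(55/48) = 3 + 48/55 = 213/55

213/55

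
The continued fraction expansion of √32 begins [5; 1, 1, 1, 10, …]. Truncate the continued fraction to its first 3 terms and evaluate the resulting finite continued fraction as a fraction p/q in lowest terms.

11/2

a_0 = 5: 5/1
a_1 = 1: 6/1
a_2 = 1: 11/2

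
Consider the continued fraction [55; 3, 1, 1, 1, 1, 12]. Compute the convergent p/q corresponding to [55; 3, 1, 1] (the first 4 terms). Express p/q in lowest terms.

a_0 = 55: 55/1
a_1 = 3: 166/3
a_2 = 1: 221/4
a_3 = 1: 387/7

387/7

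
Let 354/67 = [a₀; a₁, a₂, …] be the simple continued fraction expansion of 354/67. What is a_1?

Repeatedly divide and take the remainder:
⌊354/67⌋ = 5, remainder 19
⌊67/19⌋ = 3, remainder 10

3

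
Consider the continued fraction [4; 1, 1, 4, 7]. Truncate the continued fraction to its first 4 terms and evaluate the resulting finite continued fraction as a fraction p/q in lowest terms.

41/9

a_0 = 4: 4/1
a_1 = 1: 5/1
a_2 = 1: 9/2
a_3 = 4: 41/9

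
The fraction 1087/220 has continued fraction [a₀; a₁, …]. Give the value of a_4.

⌊1087/220⌋ = 4, remainder 207
⌊220/207⌋ = 1, remainder 13
⌊207/13⌋ = 15, remainder 12
⌊13/12⌋ = 1, remainder 1
⌊12/1⌋ = 12, remainder 0

12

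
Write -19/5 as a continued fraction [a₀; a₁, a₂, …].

Apply division with remainder until the remainder is 0:
-19 = -4·5 + 1, so a_0 = -4
5 = 5·1 + 0, so a_1 = 5

[-4; 5]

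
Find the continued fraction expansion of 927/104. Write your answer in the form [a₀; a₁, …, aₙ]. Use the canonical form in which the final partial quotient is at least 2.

[8; 1, 10, 1, 1, 4]

⌊927/104⌋ = 8, remainder 95
⌊104/95⌋ = 1, remainder 9
⌊95/9⌋ = 10, remainder 5
⌊9/5⌋ = 1, remainder 4
⌊5/4⌋ = 1, remainder 1
⌊4/1⌋ = 4, remainder 0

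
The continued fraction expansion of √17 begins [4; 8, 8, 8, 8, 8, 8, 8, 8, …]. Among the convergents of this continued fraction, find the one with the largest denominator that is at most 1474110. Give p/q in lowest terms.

1166876/283009

a_0 = 4: 4/1  (≤ bound)
a_1 = 8: 33/8  (≤ bound)
a_2 = 8: 268/65  (≤ bound)
a_3 = 8: 2177/528  (≤ bound)
a_4 = 8: 17684/4289  (≤ bound)
a_5 = 8: 143649/34840  (≤ bound)
a_6 = 8: 1166876/283009  (≤ bound)
a_7 = 8: 9478657/2298912  (> 1474110, stop)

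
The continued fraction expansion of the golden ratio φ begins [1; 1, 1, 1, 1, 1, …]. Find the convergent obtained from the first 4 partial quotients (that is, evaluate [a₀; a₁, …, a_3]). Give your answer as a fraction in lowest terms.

5/3

a_0 = 1: 1/1
a_1 = 1: 2/1
a_2 = 1: 3/2
a_3 = 1: 5/3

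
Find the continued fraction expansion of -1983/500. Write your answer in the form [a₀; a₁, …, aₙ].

Apply division with remainder until the remainder is 0:
⌊-1983/500⌋ = -4, remainder 17
⌊500/17⌋ = 29, remainder 7
⌊17/7⌋ = 2, remainder 3
⌊7/3⌋ = 2, remainder 1
⌊3/1⌋ = 3, remainder 0

[-4; 29, 2, 2, 3]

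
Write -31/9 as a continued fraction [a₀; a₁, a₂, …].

[-4; 1, 1, 4]

⌊-31/9⌋ = -4, remainder 5
⌊9/5⌋ = 1, remainder 4
⌊5/4⌋ = 1, remainder 1
⌊4/1⌋ = 4, remainder 0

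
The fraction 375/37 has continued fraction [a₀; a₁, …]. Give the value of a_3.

2

375 = 10·37 + 5, so a_0 = 10
37 = 7·5 + 2, so a_1 = 7
5 = 2·2 + 1, so a_2 = 2
2 = 2·1 + 0, so a_3 = 2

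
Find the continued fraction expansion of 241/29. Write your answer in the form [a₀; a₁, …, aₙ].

241 ÷ 29 → quotient 8, remainder 9
29 ÷ 9 → quotient 3, remainder 2
9 ÷ 2 → quotient 4, remainder 1
2 ÷ 1 → quotient 2, remainder 0

[8; 3, 4, 2]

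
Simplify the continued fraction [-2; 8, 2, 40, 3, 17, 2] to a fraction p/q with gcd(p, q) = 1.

-139685/74211

Start with 2.
17 + 1/(2/1) = 17 + 1/2 = 35/2
3 + 1/(35/2) = 3 + 2/35 = 107/35
40 + 1/(107/35) = 40 + 35/107 = 4315/107
2 + 1/(4315/107) = 2 + 107/4315 = 8737/4315
8 + 1/(8737/4315) = 8 + 4315/8737 = 74211/8737
-2 + 1/(74211/8737) = -2 + 8737/74211 = -139685/74211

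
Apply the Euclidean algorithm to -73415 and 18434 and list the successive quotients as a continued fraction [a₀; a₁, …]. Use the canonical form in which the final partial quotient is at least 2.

[-4; 57, 2, 2, 1, 10, 1, 3]

Apply division with remainder until the remainder is 0:
⌊-73415/18434⌋ = -4, remainder 321
⌊18434/321⌋ = 57, remainder 137
⌊321/137⌋ = 2, remainder 47
⌊137/47⌋ = 2, remainder 43
⌊47/43⌋ = 1, remainder 4
⌊43/4⌋ = 10, remainder 3
⌊4/3⌋ = 1, remainder 1
⌊3/1⌋ = 3, remainder 0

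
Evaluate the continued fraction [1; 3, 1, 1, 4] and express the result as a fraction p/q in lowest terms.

41/32

a_0 = 1: 1/1
a_1 = 3: 4/3
a_2 = 1: 5/4
a_3 = 1: 9/7
a_4 = 4: 41/32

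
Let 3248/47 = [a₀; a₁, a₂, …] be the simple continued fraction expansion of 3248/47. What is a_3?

⌊3248/47⌋ = 69, remainder 5
⌊47/5⌋ = 9, remainder 2
⌊5/2⌋ = 2, remainder 1
⌊2/1⌋ = 2, remainder 0

2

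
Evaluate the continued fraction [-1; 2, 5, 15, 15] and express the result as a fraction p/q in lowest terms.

-1371/2516

Starting at the tail and folding back:
Start with 15.
15 + 1/(15/1) = 15 + 1/15 = 226/15
5 + 1/(226/15) = 5 + 15/226 = 1145/226
2 + 1/(1145/226) = 2 + 226/1145 = 2516/1145
-1 + 1/(2516/1145) = -1 + 1145/2516 = -1371/2516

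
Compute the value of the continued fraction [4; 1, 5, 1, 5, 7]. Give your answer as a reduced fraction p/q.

1427/294

Use the convergent recurrence hₖ = aₖ·hₖ₋₁ + hₖ₋₂ (and likewise for the denominators kₖ):
a_0 = 4: 4/1
a_1 = 1: 5/1
a_2 = 5: 29/6
a_3 = 1: 34/7
a_4 = 5: 199/41
a_5 = 7: 1427/294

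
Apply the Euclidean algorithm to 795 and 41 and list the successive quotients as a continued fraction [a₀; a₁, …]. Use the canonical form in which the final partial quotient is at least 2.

⌊795/41⌋ = 19, remainder 16
⌊41/16⌋ = 2, remainder 9
⌊16/9⌋ = 1, remainder 7
⌊9/7⌋ = 1, remainder 2
⌊7/2⌋ = 3, remainder 1
⌊2/1⌋ = 2, remainder 0

[19; 2, 1, 1, 3, 2]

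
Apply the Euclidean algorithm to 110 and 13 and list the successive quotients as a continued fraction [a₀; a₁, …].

[8; 2, 6]

Run the Euclidean algorithm, recording each quotient:
⌊110/13⌋ = 8, remainder 6
⌊13/6⌋ = 2, remainder 1
⌊6/1⌋ = 6, remainder 0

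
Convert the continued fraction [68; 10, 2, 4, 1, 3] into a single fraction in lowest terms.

a_0 = 68: 68/1
a_1 = 10: 681/10
a_2 = 2: 1430/21
a_3 = 4: 6401/94
a_4 = 1: 7831/115
a_5 = 3: 29894/439

29894/439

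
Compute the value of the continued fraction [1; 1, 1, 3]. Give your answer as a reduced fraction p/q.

11/7

Use the convergent recurrence hₖ = aₖ·hₖ₋₁ + hₖ₋₂ (and likewise for the denominators kₖ):
a_0 = 1: 1/1
a_1 = 1: 2/1
a_2 = 1: 3/2
a_3 = 3: 11/7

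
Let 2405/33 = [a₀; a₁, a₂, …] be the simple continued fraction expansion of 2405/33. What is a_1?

⌊2405/33⌋ = 72, remainder 29
⌊33/29⌋ = 1, remainder 4

1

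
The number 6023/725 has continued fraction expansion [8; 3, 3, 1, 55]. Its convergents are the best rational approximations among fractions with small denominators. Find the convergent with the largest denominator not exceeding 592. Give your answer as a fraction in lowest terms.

a_0 = 8: 8/1  (≤ bound)
a_1 = 3: 25/3  (≤ bound)
a_2 = 3: 83/10  (≤ bound)
a_3 = 1: 108/13  (≤ bound)
a_4 = 55: 6023/725  (> 592, stop)

108/13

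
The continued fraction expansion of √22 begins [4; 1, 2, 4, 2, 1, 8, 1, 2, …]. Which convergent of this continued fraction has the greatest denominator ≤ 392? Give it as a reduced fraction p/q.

List convergents until the denominator exceeds the bound:
a_0 = 4: 4/1  (≤ bound)
a_1 = 1: 5/1  (≤ bound)
a_2 = 2: 14/3  (≤ bound)
a_3 = 4: 61/13  (≤ bound)
a_4 = 2: 136/29  (≤ bound)
a_5 = 1: 197/42  (≤ bound)
a_6 = 8: 1712/365  (≤ bound)
a_7 = 1: 1909/407  (> 392, stop)

1712/365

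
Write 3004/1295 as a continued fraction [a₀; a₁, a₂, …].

Apply division with remainder until the remainder is 0:
3004 ÷ 1295 → quotient 2, remainder 414
1295 ÷ 414 → quotient 3, remainder 53
414 ÷ 53 → quotient 7, remainder 43
53 ÷ 43 → quotient 1, remainder 10
43 ÷ 10 → quotient 4, remainder 3
10 ÷ 3 → quotient 3, remainder 1
3 ÷ 1 → quotient 3, remainder 0

[2; 3, 7, 1, 4, 3, 3]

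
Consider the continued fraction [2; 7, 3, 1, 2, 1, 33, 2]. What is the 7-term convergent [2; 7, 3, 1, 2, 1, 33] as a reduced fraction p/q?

Collapse the nested fraction from the inside out:
Start with 33.
1 + 1/(33/1) = 1 + 1/33 = 34/33
2 + 1/(34/33) = 2 + 33/34 = 101/34
1 + 1/(101/34) = 1 + 34/101 = 135/101
3 + 1/(135/101) = 3 + 101/135 = 506/135
7 + 1/(506/135) = 7 + 135/506 = 3677/506
2 + 1/(3677/506) = 2 + 506/3677 = 7860/3677

7860/3677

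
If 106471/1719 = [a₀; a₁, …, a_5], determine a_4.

3

Repeatedly divide and take the remainder:
106471 = 61·1719 + 1612, so a_0 = 61
1719 = 1·1612 + 107, so a_1 = 1
1612 = 15·107 + 7, so a_2 = 15
107 = 15·7 + 2, so a_3 = 15
7 = 3·2 + 1, so a_4 = 3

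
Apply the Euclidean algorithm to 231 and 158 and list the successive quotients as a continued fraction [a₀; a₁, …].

Run the Euclidean algorithm, recording each quotient:
⌊231/158⌋ = 1, remainder 73
⌊158/73⌋ = 2, remainder 12
⌊73/12⌋ = 6, remainder 1
⌊12/1⌋ = 12, remainder 0

[1; 2, 6, 12]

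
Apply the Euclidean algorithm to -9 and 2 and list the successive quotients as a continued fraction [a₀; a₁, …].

[-5; 2]

-9 ÷ 2 → quotient -5, remainder 1
2 ÷ 1 → quotient 2, remainder 0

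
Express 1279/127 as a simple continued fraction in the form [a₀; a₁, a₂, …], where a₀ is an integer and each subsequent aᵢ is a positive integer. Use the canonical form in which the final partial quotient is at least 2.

[10; 14, 9]

Apply division with remainder until the remainder is 0:
1279 ÷ 127 → quotient 10, remainder 9
127 ÷ 9 → quotient 14, remainder 1
9 ÷ 1 → quotient 9, remainder 0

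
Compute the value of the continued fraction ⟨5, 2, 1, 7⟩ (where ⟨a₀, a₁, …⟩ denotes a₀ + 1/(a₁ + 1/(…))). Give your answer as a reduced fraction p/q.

123/23

Collapse the nested fraction from the inside out:
Start with 7.
1 + 1/(7/1) = 1 + 1/7 = 8/7
2 + 1/(8/7) = 2 + 7/8 = 23/8
5 + 1/(23/8) = 5 + 8/23 = 123/23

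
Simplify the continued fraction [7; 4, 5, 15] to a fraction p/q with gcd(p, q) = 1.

Start with 15.
5 + 1/(15/1) = 5 + 1/15 = 76/15
4 + 1/(76/15) = 4 + 15/76 = 319/76
7 + 1/(319/76) = 7 + 76/319 = 2309/319

2309/319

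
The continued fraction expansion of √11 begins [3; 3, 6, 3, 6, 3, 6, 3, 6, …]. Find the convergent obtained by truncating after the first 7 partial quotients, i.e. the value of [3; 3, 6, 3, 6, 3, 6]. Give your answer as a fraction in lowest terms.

25077/7561

Build up convergents one term at a time:
a_0 = 3: 3/1
a_1 = 3: 10/3
a_2 = 6: 63/19
a_3 = 3: 199/60
a_4 = 6: 1257/379
a_5 = 3: 3970/1197
a_6 = 6: 25077/7561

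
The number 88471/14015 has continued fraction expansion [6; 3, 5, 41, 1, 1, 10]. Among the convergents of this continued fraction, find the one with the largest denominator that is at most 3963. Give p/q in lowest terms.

List convergents until the denominator exceeds the bound:
a_0 = 6: 6/1  (≤ bound)
a_1 = 3: 19/3  (≤ bound)
a_2 = 5: 101/16  (≤ bound)
a_3 = 41: 4160/659  (≤ bound)
a_4 = 1: 4261/675  (≤ bound)
a_5 = 1: 8421/1334  (≤ bound)
a_6 = 10: 88471/14015  (> 3963, stop)

8421/1334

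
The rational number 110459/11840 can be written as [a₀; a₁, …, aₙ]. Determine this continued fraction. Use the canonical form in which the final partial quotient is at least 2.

110459 = 9·11840 + 3899, so a_0 = 9
11840 = 3·3899 + 143, so a_1 = 3
3899 = 27·143 + 38, so a_2 = 27
143 = 3·38 + 29, so a_3 = 3
38 = 1·29 + 9, so a_4 = 1
29 = 3·9 + 2, so a_5 = 3
9 = 4·2 + 1, so a_6 = 4
2 = 2·1 + 0, so a_7 = 2

[9; 3, 27, 3, 1, 3, 4, 2]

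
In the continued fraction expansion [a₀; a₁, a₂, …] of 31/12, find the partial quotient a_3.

2

Run the Euclidean algorithm, recording each quotient:
⌊31/12⌋ = 2, remainder 7
⌊12/7⌋ = 1, remainder 5
⌊7/5⌋ = 1, remainder 2
⌊5/2⌋ = 2, remainder 1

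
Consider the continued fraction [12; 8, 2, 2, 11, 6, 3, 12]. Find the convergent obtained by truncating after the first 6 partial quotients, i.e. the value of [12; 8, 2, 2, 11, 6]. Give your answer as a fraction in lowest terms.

a_0 = 12: 12/1
a_1 = 8: 97/8
a_2 = 2: 206/17
a_3 = 2: 509/42
a_4 = 11: 5805/479
a_5 = 6: 35339/2916

35339/2916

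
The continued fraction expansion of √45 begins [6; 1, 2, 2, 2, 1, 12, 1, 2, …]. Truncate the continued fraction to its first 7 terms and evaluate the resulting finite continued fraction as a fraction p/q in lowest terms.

2046/305

a_0 = 6: 6/1
a_1 = 1: 7/1
a_2 = 2: 20/3
a_3 = 2: 47/7
a_4 = 2: 114/17
a_5 = 1: 161/24
a_6 = 12: 2046/305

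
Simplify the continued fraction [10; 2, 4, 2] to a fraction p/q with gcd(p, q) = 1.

209/20

Start with 2.
4 + 1/(2/1) = 4 + 1/2 = 9/2
2 + 1/(9/2) = 2 + 2/9 = 20/9
10 + 1/(20/9) = 10 + 9/20 = 209/20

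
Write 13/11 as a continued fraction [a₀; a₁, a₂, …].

Repeatedly divide and take the remainder:
13 ÷ 11 → quotient 1, remainder 2
11 ÷ 2 → quotient 5, remainder 1
2 ÷ 1 → quotient 2, remainder 0

[1; 5, 2]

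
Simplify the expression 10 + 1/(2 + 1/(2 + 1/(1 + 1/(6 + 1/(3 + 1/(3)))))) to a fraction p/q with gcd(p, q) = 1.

5119/491

Compute successive convergents:
a_0 = 10: 10/1
a_1 = 2: 21/2
a_2 = 2: 52/5
a_3 = 1: 73/7
a_4 = 6: 490/47
a_5 = 3: 1543/148
a_6 = 3: 5119/491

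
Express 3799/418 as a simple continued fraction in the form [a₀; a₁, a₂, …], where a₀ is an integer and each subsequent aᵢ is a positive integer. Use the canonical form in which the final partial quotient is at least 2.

[9; 11, 3, 2, 1, 3]

3799 ÷ 418 → quotient 9, remainder 37
418 ÷ 37 → quotient 11, remainder 11
37 ÷ 11 → quotient 3, remainder 4
11 ÷ 4 → quotient 2, remainder 3
4 ÷ 3 → quotient 1, remainder 1
3 ÷ 1 → quotient 3, remainder 0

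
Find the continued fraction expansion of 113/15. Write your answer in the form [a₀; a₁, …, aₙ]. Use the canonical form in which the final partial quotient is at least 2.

[7; 1, 1, 7]

Apply division with remainder until the remainder is 0:
113 ÷ 15 → quotient 7, remainder 8
15 ÷ 8 → quotient 1, remainder 7
8 ÷ 7 → quotient 1, remainder 1
7 ÷ 1 → quotient 7, remainder 0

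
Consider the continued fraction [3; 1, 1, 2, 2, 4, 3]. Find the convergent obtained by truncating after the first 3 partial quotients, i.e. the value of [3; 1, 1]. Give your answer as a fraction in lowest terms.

a_0 = 3: 3/1
a_1 = 1: 4/1
a_2 = 1: 7/2

7/2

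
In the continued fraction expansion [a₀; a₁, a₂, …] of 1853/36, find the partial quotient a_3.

2

1853 ÷ 36 → quotient 51, remainder 17
36 ÷ 17 → quotient 2, remainder 2
17 ÷ 2 → quotient 8, remainder 1
2 ÷ 1 → quotient 2, remainder 0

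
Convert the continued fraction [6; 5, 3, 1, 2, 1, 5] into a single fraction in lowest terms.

Use the convergent recurrence hₖ = aₖ·hₖ₋₁ + hₖ₋₂ (and likewise for the denominators kₖ):
a_0 = 6: 6/1
a_1 = 5: 31/5
a_2 = 3: 99/16
a_3 = 1: 130/21
a_4 = 2: 359/58
a_5 = 1: 489/79
a_6 = 5: 2804/453

2804/453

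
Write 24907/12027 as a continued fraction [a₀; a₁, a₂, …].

24907 ÷ 12027 → quotient 2, remainder 853
12027 ÷ 853 → quotient 14, remainder 85
853 ÷ 85 → quotient 10, remainder 3
85 ÷ 3 → quotient 28, remainder 1
3 ÷ 1 → quotient 3, remainder 0

[2; 14, 10, 28, 3]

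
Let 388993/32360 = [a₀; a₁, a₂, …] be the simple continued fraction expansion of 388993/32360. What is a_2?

Repeatedly divide and take the remainder:
388993 ÷ 32360 → quotient 12, remainder 673
32360 ÷ 673 → quotient 48, remainder 56
673 ÷ 56 → quotient 12, remainder 1

12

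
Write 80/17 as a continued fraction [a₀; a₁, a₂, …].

[4; 1, 2, 2, 2]

Apply division with remainder until the remainder is 0:
80 ÷ 17 → quotient 4, remainder 12
17 ÷ 12 → quotient 1, remainder 5
12 ÷ 5 → quotient 2, remainder 2
5 ÷ 2 → quotient 2, remainder 1
2 ÷ 1 → quotient 2, remainder 0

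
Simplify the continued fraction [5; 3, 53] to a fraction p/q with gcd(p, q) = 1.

Use the convergent recurrence hₖ = aₖ·hₖ₋₁ + hₖ₋₂ (and likewise for the denominators kₖ):
a_0 = 5: 5/1
a_1 = 3: 16/3
a_2 = 53: 853/160

853/160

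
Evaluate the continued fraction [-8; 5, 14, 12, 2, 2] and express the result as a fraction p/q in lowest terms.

a_0 = -8: -8/1
a_1 = 5: -39/5
a_2 = 14: -554/71
a_3 = 12: -6687/857
a_4 = 2: -13928/1785
a_5 = 2: -34543/4427

-34543/4427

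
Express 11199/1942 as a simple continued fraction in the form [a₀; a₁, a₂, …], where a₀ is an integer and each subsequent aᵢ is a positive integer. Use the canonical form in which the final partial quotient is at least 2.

[5; 1, 3, 3, 2, 15, 1, 3]

Run the Euclidean algorithm, recording each quotient:
11199 = 5·1942 + 1489, so a_0 = 5
1942 = 1·1489 + 453, so a_1 = 1
1489 = 3·453 + 130, so a_2 = 3
453 = 3·130 + 63, so a_3 = 3
130 = 2·63 + 4, so a_4 = 2
63 = 15·4 + 3, so a_5 = 15
4 = 1·3 + 1, so a_6 = 1
3 = 3·1 + 0, so a_7 = 3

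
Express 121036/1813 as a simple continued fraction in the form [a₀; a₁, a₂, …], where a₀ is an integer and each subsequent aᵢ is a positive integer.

[66; 1, 3, 5, 1, 23, 3]

Apply division with remainder until the remainder is 0:
⌊121036/1813⌋ = 66, remainder 1378
⌊1813/1378⌋ = 1, remainder 435
⌊1378/435⌋ = 3, remainder 73
⌊435/73⌋ = 5, remainder 70
⌊73/70⌋ = 1, remainder 3
⌊70/3⌋ = 23, remainder 1
⌊3/1⌋ = 3, remainder 0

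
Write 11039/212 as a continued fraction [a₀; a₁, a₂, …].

Apply division with remainder until the remainder is 0:
11039 = 52·212 + 15, so a_0 = 52
212 = 14·15 + 2, so a_1 = 14
15 = 7·2 + 1, so a_2 = 7
2 = 2·1 + 0, so a_3 = 2

[52; 14, 7, 2]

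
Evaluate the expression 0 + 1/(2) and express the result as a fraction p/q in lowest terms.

1/2

Work from the innermost term outward:
Start with 2.
0 + 1/(2/1) = 0 + 1/2 = 1/2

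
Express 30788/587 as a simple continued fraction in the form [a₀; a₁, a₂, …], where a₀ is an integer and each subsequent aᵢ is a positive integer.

[52; 2, 4, 2, 9, 3]

Run the Euclidean algorithm, recording each quotient:
⌊30788/587⌋ = 52, remainder 264
⌊587/264⌋ = 2, remainder 59
⌊264/59⌋ = 4, remainder 28
⌊59/28⌋ = 2, remainder 3
⌊28/3⌋ = 9, remainder 1
⌊3/1⌋ = 3, remainder 0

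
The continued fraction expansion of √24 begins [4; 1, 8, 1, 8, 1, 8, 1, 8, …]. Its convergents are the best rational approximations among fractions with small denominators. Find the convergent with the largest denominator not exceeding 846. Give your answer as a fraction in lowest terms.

485/99

a_0 = 4: 4/1  (≤ bound)
a_1 = 1: 5/1  (≤ bound)
a_2 = 8: 44/9  (≤ bound)
a_3 = 1: 49/10  (≤ bound)
a_4 = 8: 436/89  (≤ bound)
a_5 = 1: 485/99  (≤ bound)
a_6 = 8: 4316/881  (> 846, stop)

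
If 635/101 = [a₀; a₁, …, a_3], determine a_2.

2

Repeatedly divide and take the remainder:
635 ÷ 101 → quotient 6, remainder 29
101 ÷ 29 → quotient 3, remainder 14
29 ÷ 14 → quotient 2, remainder 1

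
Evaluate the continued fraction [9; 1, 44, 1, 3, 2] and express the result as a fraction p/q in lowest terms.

4111/412

Start with 2.
3 + 1/(2/1) = 3 + 1/2 = 7/2
1 + 1/(7/2) = 1 + 2/7 = 9/7
44 + 1/(9/7) = 44 + 7/9 = 403/9
1 + 1/(403/9) = 1 + 9/403 = 412/403
9 + 1/(412/403) = 9 + 403/412 = 4111/412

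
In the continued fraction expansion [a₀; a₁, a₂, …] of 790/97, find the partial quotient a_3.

790 = 8·97 + 14, so a_0 = 8
97 = 6·14 + 13, so a_1 = 6
14 = 1·13 + 1, so a_2 = 1
13 = 13·1 + 0, so a_3 = 13

13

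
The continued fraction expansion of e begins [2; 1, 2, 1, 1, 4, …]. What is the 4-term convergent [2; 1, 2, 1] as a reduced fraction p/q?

11/4

Start with 1.
2 + 1/(1/1) = 2 + 1/1 = 3/1
1 + 1/(3/1) = 1 + 1/3 = 4/3
2 + 1/(4/3) = 2 + 3/4 = 11/4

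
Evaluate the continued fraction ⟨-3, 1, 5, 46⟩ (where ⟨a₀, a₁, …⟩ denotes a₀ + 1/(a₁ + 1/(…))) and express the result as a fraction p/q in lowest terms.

Build up convergents one term at a time:
a_0 = -3: -3/1
a_1 = 1: -2/1
a_2 = 5: -13/6
a_3 = 46: -600/277

-600/277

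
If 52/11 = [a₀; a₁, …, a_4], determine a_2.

2

Run the Euclidean algorithm, recording each quotient:
52 ÷ 11 → quotient 4, remainder 8
11 ÷ 8 → quotient 1, remainder 3
8 ÷ 3 → quotient 2, remainder 2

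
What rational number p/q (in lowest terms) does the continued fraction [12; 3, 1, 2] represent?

135/11

Use the convergent recurrence hₖ = aₖ·hₖ₋₁ + hₖ₋₂ (and likewise for the denominators kₖ):
a_0 = 12: 12/1
a_1 = 3: 37/3
a_2 = 1: 49/4
a_3 = 2: 135/11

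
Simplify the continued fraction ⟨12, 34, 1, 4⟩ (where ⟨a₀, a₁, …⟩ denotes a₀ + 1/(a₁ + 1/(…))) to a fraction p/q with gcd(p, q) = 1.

Start with 4.
1 + 1/(4/1) = 1 + 1/4 = 5/4
34 + 1/(5/4) = 34 + 4/5 = 174/5
12 + 1/(174/5) = 12 + 5/174 = 2093/174

2093/174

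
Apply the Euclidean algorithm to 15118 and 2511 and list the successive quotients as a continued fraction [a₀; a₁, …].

Run the Euclidean algorithm, recording each quotient:
⌊15118/2511⌋ = 6, remainder 52
⌊2511/52⌋ = 48, remainder 15
⌊52/15⌋ = 3, remainder 7
⌊15/7⌋ = 2, remainder 1
⌊7/1⌋ = 7, remainder 0

[6; 48, 3, 2, 7]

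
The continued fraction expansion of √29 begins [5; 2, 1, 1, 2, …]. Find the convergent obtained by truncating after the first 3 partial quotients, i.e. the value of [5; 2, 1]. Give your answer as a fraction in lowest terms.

a_0 = 5: 5/1
a_1 = 2: 11/2
a_2 = 1: 16/3

16/3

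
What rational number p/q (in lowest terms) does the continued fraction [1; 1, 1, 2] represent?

Build up convergents one term at a time:
a_0 = 1: 1/1
a_1 = 1: 2/1
a_2 = 1: 3/2
a_3 = 2: 8/5

8/5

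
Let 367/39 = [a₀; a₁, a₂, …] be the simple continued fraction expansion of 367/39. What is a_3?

367 = 9·39 + 16, so a_0 = 9
39 = 2·16 + 7, so a_1 = 2
16 = 2·7 + 2, so a_2 = 2
7 = 3·2 + 1, so a_3 = 3

3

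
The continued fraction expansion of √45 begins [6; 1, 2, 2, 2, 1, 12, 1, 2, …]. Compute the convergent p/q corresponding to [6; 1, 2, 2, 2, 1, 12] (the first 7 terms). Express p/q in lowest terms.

2046/305

a_0 = 6: 6/1
a_1 = 1: 7/1
a_2 = 2: 20/3
a_3 = 2: 47/7
a_4 = 2: 114/17
a_5 = 1: 161/24
a_6 = 12: 2046/305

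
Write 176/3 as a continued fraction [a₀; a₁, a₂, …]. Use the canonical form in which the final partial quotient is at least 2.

[58; 1, 2]

Repeatedly divide and take the remainder:
176 = 58·3 + 2, so a_0 = 58
3 = 1·2 + 1, so a_1 = 1
2 = 2·1 + 0, so a_2 = 2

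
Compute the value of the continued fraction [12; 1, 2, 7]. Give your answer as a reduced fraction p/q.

a_0 = 12: 12/1
a_1 = 1: 13/1
a_2 = 2: 38/3
a_3 = 7: 279/22

279/22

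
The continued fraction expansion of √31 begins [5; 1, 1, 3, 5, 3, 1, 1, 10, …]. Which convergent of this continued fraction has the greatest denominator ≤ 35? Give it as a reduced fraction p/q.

39/7

a_0 = 5: 5/1  (≤ bound)
a_1 = 1: 6/1  (≤ bound)
a_2 = 1: 11/2  (≤ bound)
a_3 = 3: 39/7  (≤ bound)
a_4 = 5: 206/37  (> 35, stop)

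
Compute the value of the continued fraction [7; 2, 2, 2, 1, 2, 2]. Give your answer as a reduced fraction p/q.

808/109

Collapse the nested fraction from the inside out:
Start with 2.
2 + 1/(2/1) = 2 + 1/2 = 5/2
1 + 1/(5/2) = 1 + 2/5 = 7/5
2 + 1/(7/5) = 2 + 5/7 = 19/7
2 + 1/(19/7) = 2 + 7/19 = 45/19
2 + 1/(45/19) = 2 + 19/45 = 109/45
7 + 1/(109/45) = 7 + 45/109 = 808/109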